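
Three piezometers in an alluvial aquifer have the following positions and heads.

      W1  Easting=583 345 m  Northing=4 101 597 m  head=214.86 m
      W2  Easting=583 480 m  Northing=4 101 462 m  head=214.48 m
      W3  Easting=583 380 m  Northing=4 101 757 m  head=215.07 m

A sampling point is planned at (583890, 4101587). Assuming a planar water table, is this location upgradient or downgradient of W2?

downgradient

Differences from W1: to W2 (Δx, Δy, Δh) = (135, -135, -0.38); to W3 = (35, 160, +0.21).
Solve a·Δx + b·Δy = Δh: det = 135·160 − 35·(-135) = 26325.
∂h/∂x = [(-0.38)·160 − (+0.21)·(-135)] / 26325 = -0.001233
∂h/∂y = [135·(+0.21) − 35·(-0.38)] / 26325 = +0.001582
Head at (583890, 4101587) = 214.86 + (-0.001233)·(545) + (+0.001582)·(-10) = 214.17 m.
That is lower than the 214.48 m at W2, so the point is downgradient.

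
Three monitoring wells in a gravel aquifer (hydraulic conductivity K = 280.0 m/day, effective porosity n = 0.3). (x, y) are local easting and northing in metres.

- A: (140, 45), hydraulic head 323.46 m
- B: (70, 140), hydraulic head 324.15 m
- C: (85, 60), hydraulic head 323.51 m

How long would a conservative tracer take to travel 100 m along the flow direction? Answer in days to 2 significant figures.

13 days

Differences from A: to B (Δx, Δy, Δh) = (-70, 95, +0.69); to C = (-55, 15, +0.05).
Solve a·Δx + b·Δy = Δh: det = (-70)·15 − (-55)·95 = 4175.
∂h/∂x = [(+0.69)·15 − (+0.05)·95] / 4175 = +0.001341
∂h/∂y = [(-70)·(+0.05) − (-55)·(+0.69)] / 4175 = +0.008251
|∇h| = √(0.001341² + 0.008251²) = 0.008359
Seepage velocity v = K·i/n = 280.0 × 0.008359 / 0.3 = 7.802 m/day.
t = 100 / 7.802 = 12.82 days.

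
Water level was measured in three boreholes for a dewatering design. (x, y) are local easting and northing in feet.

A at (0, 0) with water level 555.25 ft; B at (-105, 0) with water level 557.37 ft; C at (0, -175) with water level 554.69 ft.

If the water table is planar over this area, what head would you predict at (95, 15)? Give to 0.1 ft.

553.4 ft

∂h/∂x = (557.37 − 555.25) / (-105 − 0) = -0.02019
∂h/∂y = (554.69 − 555.25) / (-175 − 0) = +0.003200
h(95, 15) = 555.25 + (-0.02019)·(95) + (+0.003200)·(15) = 555.25 -1.918 +0.048 = 553.380 ft.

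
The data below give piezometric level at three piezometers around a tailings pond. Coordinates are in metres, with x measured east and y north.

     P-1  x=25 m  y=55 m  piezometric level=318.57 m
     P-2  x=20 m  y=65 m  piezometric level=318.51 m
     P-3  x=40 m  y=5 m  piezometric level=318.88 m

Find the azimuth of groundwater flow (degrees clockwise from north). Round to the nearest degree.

009°

With h = a·x + b·y + c and P-1 as origin, the differences give:
  (-5)·a + 10·b = -0.06
  15·a + (-50)·b = +0.31
Eliminate b (×(-50) and ×10, subtract): 100·a = -0.100 → a = ∂h/∂x = -0.0010000
Back-substitute: b = ∂h/∂y = -0.006500.
Flow direction (−∇h) has components (+0.0010000 E, +0.006500 N).
Azimuth = atan2(E, N) = atan2(+0.0010000, +0.006500) = 8.7° ≈ 009°.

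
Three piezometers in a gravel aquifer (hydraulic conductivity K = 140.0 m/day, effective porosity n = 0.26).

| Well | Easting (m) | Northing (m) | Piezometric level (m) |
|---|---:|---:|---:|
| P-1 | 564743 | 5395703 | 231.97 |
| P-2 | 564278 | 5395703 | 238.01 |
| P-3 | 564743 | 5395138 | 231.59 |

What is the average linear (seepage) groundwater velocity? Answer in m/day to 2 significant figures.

∂h/∂x = (238.01 − 231.97) / (564278 − 564743) = -0.01299
∂h/∂y = (231.59 − 231.97) / (5395138 − 5395703) = +0.0006726
|∇h| = √(-0.01299² + 0.0006726²) = 0.01301
Seepage velocity v = K·i/n = 140.0 × 0.01301 / 0.26 = 7.005 m/day.

7.0 m/day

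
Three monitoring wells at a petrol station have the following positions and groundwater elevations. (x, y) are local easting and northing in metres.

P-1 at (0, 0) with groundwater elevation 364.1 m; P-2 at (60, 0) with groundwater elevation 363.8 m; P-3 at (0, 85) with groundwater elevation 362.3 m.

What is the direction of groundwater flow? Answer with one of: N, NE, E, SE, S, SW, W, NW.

N

∂h/∂x = (363.8 − 364.1) / (60 − 0) = -0.005000
∂h/∂y = (362.3 − 364.1) / (85 − 0) = -0.02118
Flow = −∇h = (+0.005000 east, +0.02118 north), which points north.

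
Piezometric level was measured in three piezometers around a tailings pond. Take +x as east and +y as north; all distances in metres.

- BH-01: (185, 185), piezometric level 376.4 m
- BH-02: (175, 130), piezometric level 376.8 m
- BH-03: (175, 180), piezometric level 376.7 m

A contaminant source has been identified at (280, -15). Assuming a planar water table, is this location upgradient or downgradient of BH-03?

downgradient

With h = a·x + b·y + c and BH-01 as origin, the differences give:
  (-10)·a + (-55)·b = +0.4
  (-10)·a + (-5)·b = +0.3
Eliminate b (×(-5) and ×(-55), subtract): -500·a = 14.50 → a = ∂h/∂x = -0.02900
Back-substitute: b = ∂h/∂y = -0.002000.
Head at (280, -15) = 376.4 + (-0.02900)·(95) + (-0.002000)·(-200) = 374.04 m.
That is lower than the 376.7 m at BH-03, so the point is downgradient.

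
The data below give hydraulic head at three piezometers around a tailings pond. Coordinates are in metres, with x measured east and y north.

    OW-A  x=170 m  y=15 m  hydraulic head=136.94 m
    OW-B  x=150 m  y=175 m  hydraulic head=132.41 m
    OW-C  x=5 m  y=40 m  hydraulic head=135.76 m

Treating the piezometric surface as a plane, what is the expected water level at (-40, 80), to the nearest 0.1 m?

134.5 m

With h = a·x + b·y + c and OW-A as origin, the differences give:
  (-20)·a + 160·b = -4.53
  (-165)·a + 25·b = -1.18
Eliminate b (×25 and ×160, subtract): 25900·a = 75.550 → a = ∂h/∂x = +0.002917
Back-substitute: b = ∂h/∂y = -0.02795.
h(-40, 80) = 136.94 + (+0.002917)·(-210) + (-0.02795)·(65) = 136.94 -0.613 -1.817 = 134.511 m.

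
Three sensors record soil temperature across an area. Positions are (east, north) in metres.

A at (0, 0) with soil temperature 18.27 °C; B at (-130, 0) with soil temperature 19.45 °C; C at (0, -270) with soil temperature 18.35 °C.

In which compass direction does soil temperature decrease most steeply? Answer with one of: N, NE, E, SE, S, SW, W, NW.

∂T/∂x = (19.45 − 18.27) / (-130 − 0) = -0.009077
∂T/∂y = (18.35 − 18.27) / (-270 − 0) = -0.0002963
Steepest decrease is along −∇f = (+0.009077 E, +0.0002963 N) → east.

E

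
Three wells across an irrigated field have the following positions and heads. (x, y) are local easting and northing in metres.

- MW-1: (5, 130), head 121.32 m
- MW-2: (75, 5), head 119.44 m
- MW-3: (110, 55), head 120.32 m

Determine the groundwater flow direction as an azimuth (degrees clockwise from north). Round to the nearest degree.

187°

Taking MW-1 as reference: MW-2−MW-1 = (70, -125, -1.88); MW-3−MW-1 = (105, -75, -1.00).
Solve a·Δx + b·Δy = Δh: det = 70·(-75) − 105·(-125) = 7875.
∂h/∂x = [(-1.88)·(-75) − (-1.00)·(-125)] / 7875 = +0.002032
∂h/∂y = [70·(-1.00) − 105·(-1.88)] / 7875 = +0.01618
Flow direction (−∇h) has components (-0.002032 E, -0.01618 N).
Azimuth = atan2(E, N) = atan2(-0.002032, -0.01618) = 187.2° ≈ 187°.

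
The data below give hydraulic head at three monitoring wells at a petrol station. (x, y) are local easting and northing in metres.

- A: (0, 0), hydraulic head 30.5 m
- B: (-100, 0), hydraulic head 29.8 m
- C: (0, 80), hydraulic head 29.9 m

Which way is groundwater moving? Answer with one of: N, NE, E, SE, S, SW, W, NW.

∂h/∂x = (29.8 − 30.5) / (-100 − 0) = +0.007000
∂h/∂y = (29.9 − 30.5) / (80 − 0) = -0.007500
Flow = −∇h = (-0.007000 east, +0.007500 north), which points northwest.

NW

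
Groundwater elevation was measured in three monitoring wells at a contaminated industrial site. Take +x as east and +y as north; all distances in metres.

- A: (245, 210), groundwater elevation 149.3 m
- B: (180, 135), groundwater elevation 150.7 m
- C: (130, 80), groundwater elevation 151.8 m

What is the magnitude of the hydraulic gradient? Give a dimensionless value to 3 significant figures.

0.0326

Differences from A: to B (Δx, Δy, Δh) = (-65, -75, +1.4); to C = (-115, -130, +2.5).
Determinant of the coordinate differences = (-65)·(-130) − (-115)·(-75) = -175.
∂h/∂x = [(+1.4)·(-130) − (+2.5)·(-75)] / -175 = -0.03143
∂h/∂y = [(-65)·(+2.5) − (-115)·(+1.4)] / -175 = +0.008571
|∇h| = √(-0.03143² + 0.008571²) = 0.03258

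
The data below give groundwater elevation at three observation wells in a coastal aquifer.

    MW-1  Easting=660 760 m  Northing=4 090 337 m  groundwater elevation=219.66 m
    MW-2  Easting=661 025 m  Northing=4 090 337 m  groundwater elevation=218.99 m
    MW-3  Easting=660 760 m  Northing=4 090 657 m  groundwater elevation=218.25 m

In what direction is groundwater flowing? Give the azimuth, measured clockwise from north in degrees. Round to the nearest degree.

∂h/∂x = (218.99 − 219.66) / (661025 − 660760) = -0.002528
∂h/∂y = (218.25 − 219.66) / (4090657 − 4090337) = -0.004406
Flow direction (−∇h) has components (+0.002528 E, +0.004406 N).
Azimuth = atan2(E, N) = atan2(+0.002528, +0.004406) = 29.8° ≈ 030°.

030°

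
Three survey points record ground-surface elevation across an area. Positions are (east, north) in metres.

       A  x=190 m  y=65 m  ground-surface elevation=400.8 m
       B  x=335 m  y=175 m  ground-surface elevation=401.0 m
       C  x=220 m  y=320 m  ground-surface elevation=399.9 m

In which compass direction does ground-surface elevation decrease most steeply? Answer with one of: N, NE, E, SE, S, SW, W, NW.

NW

Taking A as reference: B−A = (145, 110, +0.2); C−A = (30, 255, -0.9).
Solve a·Δx + b·Δy = Δz: det = 145·255 − 30·110 = 33675.
∂z/∂x = [(+0.2)·255 − (-0.9)·110] / 33675 = +0.004454
∂z/∂y = [145·(-0.9) − 30·(+0.2)] / 33675 = -0.004053
Steepest decrease is along −∇f = (-0.004454 E, +0.004053 N) → northwest.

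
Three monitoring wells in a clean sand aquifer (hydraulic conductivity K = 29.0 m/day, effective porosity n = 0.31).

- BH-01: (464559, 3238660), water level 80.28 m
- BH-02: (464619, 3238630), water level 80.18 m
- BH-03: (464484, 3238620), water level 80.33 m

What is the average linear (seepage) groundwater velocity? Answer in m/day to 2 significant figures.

Taking BH-01 as reference: BH-02−BH-01 = (60, -30, -0.10); BH-03−BH-01 = (-75, -40, +0.05).
Determinant of the coordinate differences = 60·(-40) − (-75)·(-30) = -4650.
∂h/∂x = [(-0.10)·(-40) − (+0.05)·(-30)] / -4650 = -0.001183
∂h/∂y = [60·(+0.05) − (-75)·(-0.10)] / -4650 = +0.0009677
|∇h| = √(-0.001183² + 0.0009677²) = 0.001528
Seepage velocity v = K·i/n = 29.0 × 0.001528 / 0.31 = 0.1429 m/day.

0.14 m/day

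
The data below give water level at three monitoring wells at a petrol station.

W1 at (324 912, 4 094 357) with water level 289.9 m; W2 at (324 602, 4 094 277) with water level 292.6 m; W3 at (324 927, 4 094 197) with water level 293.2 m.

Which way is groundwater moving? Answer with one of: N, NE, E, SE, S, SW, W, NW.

N

With h = a·x + b·y + c and W1 as origin, the differences give:
  (-310)·a + (-80)·b = +2.7
  15·a + (-160)·b = +3.3
Eliminate b (×(-160) and ×(-80), subtract): 50800·a = -168.00 → a = ∂h/∂x = -0.003307
Back-substitute: b = ∂h/∂y = -0.02094.
Flow = −∇h = (+0.003307 east, +0.02094 north), which points north.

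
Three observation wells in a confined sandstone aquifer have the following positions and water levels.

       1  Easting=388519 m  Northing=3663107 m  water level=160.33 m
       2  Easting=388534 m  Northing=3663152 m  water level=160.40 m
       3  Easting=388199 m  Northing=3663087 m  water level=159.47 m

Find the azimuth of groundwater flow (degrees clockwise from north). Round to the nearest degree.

Taking 1 as reference: 2−1 = (15, 45, +0.07); 3−1 = (-320, -20, -0.86).
Determinant of the coordinate differences = 15·(-20) − (-320)·45 = 14100.
∂h/∂x = [(+0.07)·(-20) − (-0.86)·45] / 14100 = +0.002645
∂h/∂y = [15·(-0.86) − (-320)·(+0.07)] / 14100 = +0.0006738
Flow direction (−∇h) has components (-0.002645 E, -0.0006738 N).
Azimuth = atan2(E, N) = atan2(-0.002645, -0.0006738) = 255.7° ≈ 256°.

256°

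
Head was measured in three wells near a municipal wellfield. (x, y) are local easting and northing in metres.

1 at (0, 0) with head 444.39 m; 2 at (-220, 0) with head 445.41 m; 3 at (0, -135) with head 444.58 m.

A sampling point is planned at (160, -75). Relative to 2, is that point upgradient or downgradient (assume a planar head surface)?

downgradient

∂h/∂x = (445.41 − 444.39) / (-220 − 0) = -0.004636
∂h/∂y = (444.58 − 444.39) / (-135 − 0) = -0.001407
Head at (160, -75) = 444.39 + (-0.004636)·(160) + (-0.001407)·(-75) = 443.75 m.
That is lower than the 445.41 m at 2, so the point is downgradient.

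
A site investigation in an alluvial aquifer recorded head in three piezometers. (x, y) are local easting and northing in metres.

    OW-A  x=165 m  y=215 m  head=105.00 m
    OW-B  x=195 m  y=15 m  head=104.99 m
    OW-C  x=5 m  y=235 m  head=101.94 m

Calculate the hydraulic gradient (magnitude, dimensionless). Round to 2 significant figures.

0.020

Differences from OW-A: to OW-B (Δx, Δy, Δh) = (30, -200, -0.01); to OW-C = (-160, 20, -3.06).
Solve a·Δx + b·Δy = Δh: det = 30·20 − (-160)·(-200) = -31400.
∂h/∂x = [(-0.01)·20 − (-3.06)·(-200)] / -31400 = +0.01950
∂h/∂y = [30·(-3.06) − (-160)·(-0.01)] / -31400 = +0.002975
|∇h| = √(0.01950² + 0.002975²) = 0.01973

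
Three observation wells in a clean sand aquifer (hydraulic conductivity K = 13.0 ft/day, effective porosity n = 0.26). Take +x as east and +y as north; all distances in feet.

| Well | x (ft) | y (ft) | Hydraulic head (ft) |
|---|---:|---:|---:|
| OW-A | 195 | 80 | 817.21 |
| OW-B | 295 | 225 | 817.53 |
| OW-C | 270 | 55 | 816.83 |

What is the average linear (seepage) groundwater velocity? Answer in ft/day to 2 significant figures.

0.29 ft/day

Three-point gradient (reference OW-A): Δ to OW-B = (100, 145, +0.32), Δ to OW-C = (75, -25, -0.38).
∂h/∂x = -0.003521, ∂h/∂y = +0.004636 (det = -13375).
|∇h| = √(-0.003521² + 0.004636²) = 0.005822
Seepage velocity v = K·i/n = 13.0 × 0.005822 / 0.26 = 0.2911 ft/day.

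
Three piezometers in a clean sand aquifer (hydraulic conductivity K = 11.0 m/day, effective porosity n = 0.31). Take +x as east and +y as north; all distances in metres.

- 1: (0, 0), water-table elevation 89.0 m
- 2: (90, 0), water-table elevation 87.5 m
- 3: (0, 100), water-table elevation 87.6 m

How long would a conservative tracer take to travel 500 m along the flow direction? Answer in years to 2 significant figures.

∂h/∂x = (87.5 − 89.0) / (90 − 0) = -0.01667
∂h/∂y = (87.6 − 89.0) / (100 − 0) = -0.01400
|∇h| = √(-0.01667² + -0.01400²) = 0.02177
Seepage velocity v = K·i/n = 11.0 × 0.02177 / 0.31 = 0.7725 m/day.
t = 500 / 0.7725 = 647.2 days = 1.77 years.

1.8 years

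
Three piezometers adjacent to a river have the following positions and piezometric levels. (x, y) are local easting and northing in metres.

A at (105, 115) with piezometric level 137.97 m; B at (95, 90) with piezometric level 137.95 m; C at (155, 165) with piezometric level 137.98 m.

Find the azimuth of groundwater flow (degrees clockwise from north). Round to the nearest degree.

140°

With h = a·x + b·y + c and A as origin, the differences give:
  (-10)·a + (-25)·b = -0.02
  50·a + 50·b = +0.01
Eliminate b (×50 and ×(-25), subtract): 750·a = -0.750 → a = ∂h/∂x = -0.001000
Back-substitute: b = ∂h/∂y = +0.001200.
Flow direction (−∇h) has components (+0.001000 E, -0.001200 N).
Azimuth = atan2(E, N) = atan2(+0.001000, -0.001200) = 140.2° ≈ 140°.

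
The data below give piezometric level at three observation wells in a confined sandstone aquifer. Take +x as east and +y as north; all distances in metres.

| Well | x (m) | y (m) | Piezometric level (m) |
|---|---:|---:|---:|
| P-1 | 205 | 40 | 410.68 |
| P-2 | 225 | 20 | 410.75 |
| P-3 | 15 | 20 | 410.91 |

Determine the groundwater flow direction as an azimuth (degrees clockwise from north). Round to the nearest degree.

Taking P-1 as reference: P-2−P-1 = (20, -20, +0.07); P-3−P-1 = (-190, -20, +0.23).
Solve a·Δx + b·Δy = Δh: det = 20·(-20) − (-190)·(-20) = -4200.
∂h/∂x = [(+0.07)·(-20) − (+0.23)·(-20)] / -4200 = -0.0007619
∂h/∂y = [20·(+0.23) − (-190)·(+0.07)] / -4200 = -0.004262
Flow direction (−∇h) has components (+0.0007619 E, +0.004262 N).
Azimuth = atan2(E, N) = atan2(+0.0007619, +0.004262) = 10.1° ≈ 010°.

010°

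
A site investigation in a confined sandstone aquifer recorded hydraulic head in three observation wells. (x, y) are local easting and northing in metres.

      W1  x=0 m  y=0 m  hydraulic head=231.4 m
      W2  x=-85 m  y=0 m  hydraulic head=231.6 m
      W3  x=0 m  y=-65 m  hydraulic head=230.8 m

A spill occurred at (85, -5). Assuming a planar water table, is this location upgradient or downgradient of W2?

downgradient

∂h/∂x = (231.6 − 231.4) / (-85 − 0) = -0.002353
∂h/∂y = (230.8 − 231.4) / (-65 − 0) = +0.009231
Head at (85, -5) = 231.4 + (-0.002353)·(85) + (+0.009231)·(-5) = 231.15 m.
That is lower than the 231.6 m at W2, so the point is downgradient.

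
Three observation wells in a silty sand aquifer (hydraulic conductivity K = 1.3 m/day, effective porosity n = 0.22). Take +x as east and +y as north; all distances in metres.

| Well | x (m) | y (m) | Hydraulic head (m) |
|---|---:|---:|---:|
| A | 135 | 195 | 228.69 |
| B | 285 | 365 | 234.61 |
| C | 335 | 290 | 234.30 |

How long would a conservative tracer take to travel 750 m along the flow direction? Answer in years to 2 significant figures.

13 years

With h = a·x + b·y + c and A as origin, the differences give:
  150·a + 170·b = +5.92
  200·a + 95·b = +5.61
Eliminate b (×95 and ×170, subtract): -19750·a = -391.300 → a = ∂h/∂x = +0.01981
Back-substitute: b = ∂h/∂y = +0.01734.
|∇h| = √(0.01981² + 0.01734²) = 0.02633
Seepage velocity v = K·i/n = 1.3 × 0.02633 / 0.22 = 0.1556 m/day.
t = 750 / 0.1556 = 4820 days = 13.2 years.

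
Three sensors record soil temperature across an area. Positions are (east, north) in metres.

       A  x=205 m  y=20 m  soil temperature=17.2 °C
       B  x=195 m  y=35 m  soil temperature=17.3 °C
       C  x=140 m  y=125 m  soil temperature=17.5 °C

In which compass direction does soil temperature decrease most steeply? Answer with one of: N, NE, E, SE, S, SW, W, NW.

Differences from A: to B (Δx, Δy, Δh) = (-10, 15, +0.1); to C = (-65, 105, +0.3).
Determinant of the coordinate differences = (-10)·105 − (-65)·15 = -75.
∂T/∂x = [(+0.1)·105 − (+0.3)·15] / -75 = -0.08000
∂T/∂y = [(-10)·(+0.3) − (-65)·(+0.1)] / -75 = -0.04667
Steepest decrease is along −∇f = (+0.08000 E, +0.04667 N) → northeast.

NE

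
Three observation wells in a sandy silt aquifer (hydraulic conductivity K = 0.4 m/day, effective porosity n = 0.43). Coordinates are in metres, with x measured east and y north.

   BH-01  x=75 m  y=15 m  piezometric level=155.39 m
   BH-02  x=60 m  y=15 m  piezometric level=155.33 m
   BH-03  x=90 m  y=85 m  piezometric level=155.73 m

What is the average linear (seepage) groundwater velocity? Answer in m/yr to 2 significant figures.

Three-point gradient (reference BH-01): Δ to BH-02 = (-15, 0, -0.06), Δ to BH-03 = (15, 70, +0.34).
∂h/∂x = +0.004000, ∂h/∂y = +0.004000 (det = -1050).
|∇h| = √(0.004000² + 0.004000²) = 0.005657
Seepage velocity v = K·i/n = 0.4 × 0.005657 / 0.43 = 0.005262 m/day = 1.922 m/yr.

1.9 m/yr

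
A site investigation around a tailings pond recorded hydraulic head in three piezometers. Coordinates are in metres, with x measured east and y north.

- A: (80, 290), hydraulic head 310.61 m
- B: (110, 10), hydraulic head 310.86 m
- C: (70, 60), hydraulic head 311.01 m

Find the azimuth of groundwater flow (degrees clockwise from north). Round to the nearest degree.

075°

Differences from A: to B (Δx, Δy, Δh) = (30, -280, +0.25); to C = (-10, -230, +0.40).
Determinant of the coordinate differences = 30·(-230) − (-10)·(-280) = -9700.
∂h/∂x = [(+0.25)·(-230) − (+0.40)·(-280)] / -9700 = -0.005619
∂h/∂y = [30·(+0.40) − (-10)·(+0.25)] / -9700 = -0.001495
Flow direction (−∇h) has components (+0.005619 E, +0.001495 N).
Azimuth = atan2(E, N) = atan2(+0.005619, +0.001495) = 75.1° ≈ 075°.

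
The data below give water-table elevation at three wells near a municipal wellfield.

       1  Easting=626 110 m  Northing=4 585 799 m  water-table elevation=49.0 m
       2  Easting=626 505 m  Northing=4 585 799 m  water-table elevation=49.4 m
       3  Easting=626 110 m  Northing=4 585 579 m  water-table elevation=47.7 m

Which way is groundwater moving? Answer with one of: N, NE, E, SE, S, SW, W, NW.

S

∂h/∂x = (49.4 − 49.0) / (626505 − 626110) = +0.001013
∂h/∂y = (47.7 − 49.0) / (4585579 − 4585799) = +0.005909
Flow = −∇h = (-0.001013 east, -0.005909 north), which points south.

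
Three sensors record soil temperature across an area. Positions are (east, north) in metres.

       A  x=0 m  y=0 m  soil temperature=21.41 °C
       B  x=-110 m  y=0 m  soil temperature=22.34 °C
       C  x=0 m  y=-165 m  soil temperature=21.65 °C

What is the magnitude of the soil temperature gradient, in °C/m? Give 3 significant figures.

0.00858 °C/m

∂T/∂x = (22.34 − 21.41) / (-110 − 0) = -0.008455
∂T/∂y = (21.65 − 21.41) / (-165 − 0) = -0.001455
|∇f| = √(-0.008455² + -0.001455²) = 0.008579 °C/m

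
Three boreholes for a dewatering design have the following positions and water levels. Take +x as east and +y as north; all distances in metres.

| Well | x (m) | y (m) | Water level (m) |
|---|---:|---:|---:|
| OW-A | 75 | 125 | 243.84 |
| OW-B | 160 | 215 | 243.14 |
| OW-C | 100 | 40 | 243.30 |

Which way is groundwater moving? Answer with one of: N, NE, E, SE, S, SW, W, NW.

E

With h = a·x + b·y + c and OW-A as origin, the differences give:
  85·a + 90·b = -0.70
  25·a + (-85)·b = -0.54
Eliminate b (×(-85) and ×90, subtract): -9475·a = 108.100 → a = ∂h/∂x = -0.01141
Back-substitute: b = ∂h/∂y = +0.002997.
Flow = −∇h = (+0.01141 east, -0.002997 north), which points east.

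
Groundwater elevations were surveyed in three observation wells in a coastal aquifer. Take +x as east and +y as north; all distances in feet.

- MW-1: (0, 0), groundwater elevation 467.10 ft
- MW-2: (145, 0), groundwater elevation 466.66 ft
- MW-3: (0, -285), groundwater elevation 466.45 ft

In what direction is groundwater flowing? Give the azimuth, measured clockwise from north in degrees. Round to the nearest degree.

∂h/∂x = (466.66 − 467.10) / (145 − 0) = -0.003034
∂h/∂y = (466.45 − 467.10) / (-285 − 0) = +0.002281
Flow direction (−∇h) has components (+0.003034 E, -0.002281 N).
Azimuth = atan2(E, N) = atan2(+0.003034, -0.002281) = 126.9° ≈ 127°.

127°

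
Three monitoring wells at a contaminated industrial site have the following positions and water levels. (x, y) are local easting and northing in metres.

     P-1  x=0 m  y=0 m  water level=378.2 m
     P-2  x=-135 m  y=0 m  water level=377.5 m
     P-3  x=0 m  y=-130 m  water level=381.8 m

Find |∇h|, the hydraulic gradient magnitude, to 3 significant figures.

0.0282

∂h/∂x = (377.5 − 378.2) / (-135 − 0) = +0.005185
∂h/∂y = (381.8 − 378.2) / (-130 − 0) = -0.02769
|∇h| = √(0.005185² + -0.02769²) = 0.02817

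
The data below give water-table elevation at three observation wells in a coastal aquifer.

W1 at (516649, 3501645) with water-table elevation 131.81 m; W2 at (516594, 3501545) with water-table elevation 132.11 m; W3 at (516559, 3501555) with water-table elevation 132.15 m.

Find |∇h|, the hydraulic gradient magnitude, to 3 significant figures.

0.00268

With h = a·x + b·y + c and W1 as origin, the differences give:
  (-55)·a + (-100)·b = +0.30
  (-90)·a + (-90)·b = +0.34
Eliminate b (×(-90) and ×(-100), subtract): -4050·a = 7.000 → a = ∂h/∂x = -0.001728
Back-substitute: b = ∂h/∂y = -0.002049.
|∇h| = √(-0.001728² + -0.002049²) = 0.00268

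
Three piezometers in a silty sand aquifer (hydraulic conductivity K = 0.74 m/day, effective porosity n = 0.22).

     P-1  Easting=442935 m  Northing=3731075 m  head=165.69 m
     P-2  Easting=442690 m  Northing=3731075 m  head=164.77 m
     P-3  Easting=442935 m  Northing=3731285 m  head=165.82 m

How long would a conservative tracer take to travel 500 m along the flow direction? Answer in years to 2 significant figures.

110 years

∂h/∂x = (164.77 − 165.69) / (442690 − 442935) = +0.003755
∂h/∂y = (165.82 − 165.69) / (3731285 − 3731075) = +0.0006190
|∇h| = √(0.003755² + 0.0006190²) = 0.003806
Seepage velocity v = K·i/n = 0.74 × 0.003806 / 0.22 = 0.0128 m/day.
t = 500 / 0.0128 = 3.906e+04 days = 107 years.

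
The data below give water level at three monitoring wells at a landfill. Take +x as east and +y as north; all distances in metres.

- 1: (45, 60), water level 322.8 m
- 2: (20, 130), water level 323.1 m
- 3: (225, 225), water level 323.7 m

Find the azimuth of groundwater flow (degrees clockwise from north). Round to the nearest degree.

190°

With h = a·x + b·y + c and 1 as origin, the differences give:
  (-25)·a + 70·b = +0.3
  180·a + 165·b = +0.9
Eliminate b (×165 and ×70, subtract): -16725·a = -13.50 → a = ∂h/∂x = +0.0008072
Back-substitute: b = ∂h/∂y = +0.004574.
Flow direction (−∇h) has components (-0.0008072 E, -0.004574 N).
Azimuth = atan2(E, N) = atan2(-0.0008072, -0.004574) = 190.0° ≈ 190°.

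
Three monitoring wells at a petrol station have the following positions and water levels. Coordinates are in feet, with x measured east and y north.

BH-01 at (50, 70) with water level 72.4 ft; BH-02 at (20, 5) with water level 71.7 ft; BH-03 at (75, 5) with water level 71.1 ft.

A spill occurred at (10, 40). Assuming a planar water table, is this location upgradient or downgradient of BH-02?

upgradient

Taking BH-01 as reference: BH-02−BH-01 = (-30, -65, -0.7); BH-03−BH-01 = (25, -65, -1.3).
Determinant of the coordinate differences = (-30)·(-65) − 25·(-65) = 3575.
∂h/∂x = [(-0.7)·(-65) − (-1.3)·(-65)] / 3575 = -0.01091
∂h/∂y = [(-30)·(-1.3) − 25·(-0.7)] / 3575 = +0.01580
Head at (10, 40) = 72.4 + (-0.01091)·(-40) + (+0.01580)·(-30) = 72.36 ft.
That is higher than the 71.7 ft at BH-02, so the point is upgradient.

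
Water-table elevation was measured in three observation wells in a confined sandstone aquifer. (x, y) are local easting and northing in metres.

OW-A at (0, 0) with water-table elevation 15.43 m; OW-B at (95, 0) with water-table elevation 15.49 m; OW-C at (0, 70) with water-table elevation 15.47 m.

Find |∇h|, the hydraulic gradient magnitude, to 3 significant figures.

0.000852

∂h/∂x = (15.49 − 15.43) / (95 − 0) = +0.0006316
∂h/∂y = (15.47 − 15.43) / (70 − 0) = +0.0005714
|∇h| = √(0.0006316² + 0.0005714²) = 0.0008517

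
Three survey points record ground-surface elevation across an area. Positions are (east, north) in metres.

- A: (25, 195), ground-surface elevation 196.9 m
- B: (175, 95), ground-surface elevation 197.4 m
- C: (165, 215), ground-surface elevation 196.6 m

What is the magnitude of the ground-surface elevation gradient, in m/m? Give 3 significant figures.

With z = a·x + b·y + c and A as origin, the differences give:
  150·a + (-100)·b = +0.5
  140·a + 20·b = -0.3
Eliminate b (×20 and ×(-100), subtract): 17000·a = -20.00 → a = ∂z/∂x = -0.001176
Back-substitute: b = ∂z/∂y = -0.006765.
|∇f| = √(-0.001176² + -0.006765²) = 0.006866 m/m

0.00687 m/m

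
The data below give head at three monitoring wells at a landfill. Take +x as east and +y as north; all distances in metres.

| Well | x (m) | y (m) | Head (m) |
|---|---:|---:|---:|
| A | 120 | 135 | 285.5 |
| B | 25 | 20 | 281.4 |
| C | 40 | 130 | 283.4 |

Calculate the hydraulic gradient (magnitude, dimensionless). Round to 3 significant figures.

0.0293

Differences from A: to B (Δx, Δy, Δh) = (-95, -115, -4.1); to C = (-80, -5, -2.1).
Solve a·Δx + b·Δy = Δh: det = (-95)·(-5) − (-80)·(-115) = -8725.
∂h/∂x = [(-4.1)·(-5) − (-2.1)·(-115)] / -8725 = +0.02533
∂h/∂y = [(-95)·(-2.1) − (-80)·(-4.1)] / -8725 = +0.01473
|∇h| = √(0.02533² + 0.01473²) = 0.0293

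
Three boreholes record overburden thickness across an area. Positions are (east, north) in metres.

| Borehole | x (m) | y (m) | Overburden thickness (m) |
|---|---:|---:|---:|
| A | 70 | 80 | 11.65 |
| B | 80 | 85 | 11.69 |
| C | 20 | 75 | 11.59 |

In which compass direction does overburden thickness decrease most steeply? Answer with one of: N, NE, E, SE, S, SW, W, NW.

Differences from A: to B (Δx, Δy, Δh) = (10, 5, +0.04); to C = (-50, -5, -0.06).
Determinant of the coordinate differences = 10·(-5) − (-50)·5 = 200.
∂d/∂x = [(+0.04)·(-5) − (-0.06)·5] / 200 = +0.0005000
∂d/∂y = [10·(-0.06) − (-50)·(+0.04)] / 200 = +0.007000
Steepest decrease is along −∇f = (-0.0005000 E, -0.007000 N) → south.

S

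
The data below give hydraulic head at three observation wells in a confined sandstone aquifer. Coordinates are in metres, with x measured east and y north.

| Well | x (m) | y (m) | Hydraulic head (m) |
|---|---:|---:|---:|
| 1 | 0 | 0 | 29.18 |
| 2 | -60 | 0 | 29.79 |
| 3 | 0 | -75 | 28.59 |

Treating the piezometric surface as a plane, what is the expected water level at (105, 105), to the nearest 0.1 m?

28.9 m

∂h/∂x = (29.79 − 29.18) / (-60 − 0) = -0.01017
∂h/∂y = (28.59 − 29.18) / (-75 − 0) = +0.007867
h(105, 105) = 29.18 + (-0.01017)·(105) + (+0.007867)·(105) = 29.18 -1.067 +0.826 = 28.939 m.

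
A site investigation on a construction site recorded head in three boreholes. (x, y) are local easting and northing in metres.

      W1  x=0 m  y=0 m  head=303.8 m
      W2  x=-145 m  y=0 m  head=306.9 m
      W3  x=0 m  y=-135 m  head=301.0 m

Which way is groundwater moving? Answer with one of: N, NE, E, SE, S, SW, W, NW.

∂h/∂x = (306.9 − 303.8) / (-145 − 0) = -0.02138
∂h/∂y = (301.0 − 303.8) / (-135 − 0) = +0.02074
Flow = −∇h = (+0.02138 east, -0.02074 north), which points southeast.

SE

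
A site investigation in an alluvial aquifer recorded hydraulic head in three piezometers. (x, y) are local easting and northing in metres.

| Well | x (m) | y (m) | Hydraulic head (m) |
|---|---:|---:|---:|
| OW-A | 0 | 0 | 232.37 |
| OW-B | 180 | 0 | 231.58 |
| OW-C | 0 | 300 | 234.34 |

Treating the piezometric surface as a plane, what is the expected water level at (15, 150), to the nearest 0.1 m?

233.3 m

∂h/∂x = (231.58 − 232.37) / (180 − 0) = -0.004389
∂h/∂y = (234.34 − 232.37) / (300 − 0) = +0.006567
h(15, 150) = 232.37 + (-0.004389)·(15) + (+0.006567)·(150) = 232.37 -0.066 +0.985 = 233.289 m.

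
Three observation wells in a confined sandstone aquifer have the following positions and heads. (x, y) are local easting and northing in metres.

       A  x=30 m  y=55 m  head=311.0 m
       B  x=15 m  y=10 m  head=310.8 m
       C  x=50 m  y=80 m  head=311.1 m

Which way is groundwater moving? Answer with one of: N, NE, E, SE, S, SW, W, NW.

With h = a·x + b·y + c and A as origin, the differences give:
  (-15)·a + (-45)·b = -0.2
  20·a + 25·b = +0.1
Eliminate b (×25 and ×(-45), subtract): 525·a = -0.50 → a = ∂h/∂x = -0.0009524
Back-substitute: b = ∂h/∂y = +0.004762.
Flow = −∇h = (+0.0009524 east, -0.004762 north), which points south.

S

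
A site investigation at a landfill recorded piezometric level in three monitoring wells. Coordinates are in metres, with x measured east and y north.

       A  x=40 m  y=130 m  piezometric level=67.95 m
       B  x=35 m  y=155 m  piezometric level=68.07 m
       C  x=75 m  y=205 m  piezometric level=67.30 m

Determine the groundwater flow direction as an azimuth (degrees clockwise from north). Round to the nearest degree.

092°

With h = a·x + b·y + c and A as origin, the differences give:
  (-5)·a + 25·b = +0.12
  35·a + 75·b = -0.65
Eliminate b (×75 and ×25, subtract): -1250·a = 25.250 → a = ∂h/∂x = -0.02020
Back-substitute: b = ∂h/∂y = +0.0007600.
Flow direction (−∇h) has components (+0.02020 E, -0.0007600 N).
Azimuth = atan2(E, N) = atan2(+0.02020, -0.0007600) = 92.2° ≈ 092°.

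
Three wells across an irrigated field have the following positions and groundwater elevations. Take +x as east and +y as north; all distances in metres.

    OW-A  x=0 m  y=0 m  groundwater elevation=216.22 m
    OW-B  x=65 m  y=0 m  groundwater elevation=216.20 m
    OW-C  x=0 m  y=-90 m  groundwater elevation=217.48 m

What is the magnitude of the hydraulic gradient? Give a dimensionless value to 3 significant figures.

∂h/∂x = (216.20 − 216.22) / (65 − 0) = -0.0003077
∂h/∂y = (217.48 − 216.22) / (-90 − 0) = -0.01400
|∇h| = √(-0.0003077² + -0.01400²) = 0.014

0.0140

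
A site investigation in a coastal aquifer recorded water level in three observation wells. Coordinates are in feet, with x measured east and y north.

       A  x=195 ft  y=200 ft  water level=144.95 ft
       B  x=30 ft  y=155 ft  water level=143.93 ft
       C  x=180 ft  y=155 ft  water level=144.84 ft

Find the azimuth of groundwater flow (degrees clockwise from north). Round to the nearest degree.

Three-point gradient (reference A): Δ to B = (-165, -45, -1.02), Δ to C = (-15, -45, -0.11).
∂h/∂x = +0.006067, ∂h/∂y = +0.0004222 (det = 6750).
Flow direction (−∇h) has components (-0.006067 E, -0.0004222 N).
Azimuth = atan2(E, N) = atan2(-0.006067, -0.0004222) = 266.0° ≈ 266°.

266°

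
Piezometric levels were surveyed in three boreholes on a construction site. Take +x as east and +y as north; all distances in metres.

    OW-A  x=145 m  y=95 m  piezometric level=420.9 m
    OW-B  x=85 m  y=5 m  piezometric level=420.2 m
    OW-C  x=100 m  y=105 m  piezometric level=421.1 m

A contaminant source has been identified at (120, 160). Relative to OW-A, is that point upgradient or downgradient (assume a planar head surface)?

upgradient

Differences from OW-A: to OW-B (Δx, Δy, Δh) = (-60, -90, -0.7); to OW-C = (-45, 10, +0.2).
Determinant of the coordinate differences = (-60)·10 − (-45)·(-90) = -4650.
∂h/∂x = [(-0.7)·10 − (+0.2)·(-90)] / -4650 = -0.002366
∂h/∂y = [(-60)·(+0.2) − (-45)·(-0.7)] / -4650 = +0.009355
Head at (120, 160) = 420.9 + (-0.002366)·(-25) + (+0.009355)·(65) = 421.57 m.
That is higher than the 420.9 m at OW-A, so the point is upgradient.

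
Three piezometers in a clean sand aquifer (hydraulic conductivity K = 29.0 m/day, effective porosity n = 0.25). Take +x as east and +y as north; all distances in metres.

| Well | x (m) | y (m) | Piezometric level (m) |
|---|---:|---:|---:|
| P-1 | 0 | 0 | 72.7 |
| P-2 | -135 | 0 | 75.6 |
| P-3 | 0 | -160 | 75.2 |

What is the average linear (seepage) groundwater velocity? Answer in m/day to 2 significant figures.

3.1 m/day

∂h/∂x = (75.6 − 72.7) / (-135 − 0) = -0.02148
∂h/∂y = (75.2 − 72.7) / (-160 − 0) = -0.01562
|∇h| = √(-0.02148² + -0.01562²) = 0.02656
Seepage velocity v = K·i/n = 29.0 × 0.02656 / 0.25 = 3.081 m/day.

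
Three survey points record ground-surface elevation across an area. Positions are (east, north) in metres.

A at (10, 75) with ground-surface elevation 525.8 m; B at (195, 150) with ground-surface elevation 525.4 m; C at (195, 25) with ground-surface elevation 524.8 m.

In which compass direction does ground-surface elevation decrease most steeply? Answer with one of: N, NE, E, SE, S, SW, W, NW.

With z = a·x + b·y + c and A as origin, the differences give:
  185·a + 75·b = -0.4
  185·a + (-50)·b = -1.0
Eliminate b (×(-50) and ×75, subtract): -23125·a = 95.00 → a = ∂z/∂x = -0.004108
Back-substitute: b = ∂z/∂y = +0.004800.
Steepest decrease is along −∇f = (+0.004108 E, -0.004800 N) → southeast.

SE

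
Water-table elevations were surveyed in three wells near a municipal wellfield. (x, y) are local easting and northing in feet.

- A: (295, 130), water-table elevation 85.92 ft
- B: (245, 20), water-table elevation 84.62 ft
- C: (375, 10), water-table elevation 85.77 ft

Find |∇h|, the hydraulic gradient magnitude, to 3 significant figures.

0.0121

With h = a·x + b·y + c and A as origin, the differences give:
  (-50)·a + (-110)·b = -1.30
  80·a + (-120)·b = -0.15
Eliminate b (×(-120) and ×(-110), subtract): 14800·a = 139.500 → a = ∂h/∂x = +0.009426
Back-substitute: b = ∂h/∂y = +0.007534.
|∇h| = √(0.009426² + 0.007534²) = 0.01207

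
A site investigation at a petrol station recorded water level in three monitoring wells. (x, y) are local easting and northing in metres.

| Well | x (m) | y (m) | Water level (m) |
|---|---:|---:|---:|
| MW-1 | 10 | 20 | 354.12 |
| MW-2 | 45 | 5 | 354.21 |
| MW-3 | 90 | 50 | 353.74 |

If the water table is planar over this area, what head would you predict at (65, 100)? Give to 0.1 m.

353.3 m

Three-point gradient (reference MW-1): Δ to MW-2 = (35, -15, +0.09), Δ to MW-3 = (80, 30, -0.38).
∂h/∂x = -0.001333, ∂h/∂y = -0.009111 (det = 2250).
h(65, 100) = 354.12 + (-0.001333)·(55) + (-0.009111)·(80) = 354.12 -0.073 -0.729 = 353.318 m.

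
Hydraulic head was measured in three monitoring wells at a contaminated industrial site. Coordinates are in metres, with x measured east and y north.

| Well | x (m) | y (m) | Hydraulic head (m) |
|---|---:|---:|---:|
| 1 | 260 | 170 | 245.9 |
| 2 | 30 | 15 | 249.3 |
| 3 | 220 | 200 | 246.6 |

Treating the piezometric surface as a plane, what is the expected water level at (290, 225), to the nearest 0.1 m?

245.5 m

Differences from 1: to 2 (Δx, Δy, Δh) = (-230, -155, +3.4); to 3 = (-40, 30, +0.7).
Solve a·Δx + b·Δy = Δh: det = (-230)·30 − (-40)·(-155) = -13100.
∂h/∂x = [(+3.4)·30 − (+0.7)·(-155)] / -13100 = -0.01607
∂h/∂y = [(-230)·(+0.7) − (-40)·(+3.4)] / -13100 = +0.001908
h(290, 225) = 245.9 + (-0.01607)·(30) + (+0.001908)·(55) = 245.9 -0.482 +0.105 = 245.523 m.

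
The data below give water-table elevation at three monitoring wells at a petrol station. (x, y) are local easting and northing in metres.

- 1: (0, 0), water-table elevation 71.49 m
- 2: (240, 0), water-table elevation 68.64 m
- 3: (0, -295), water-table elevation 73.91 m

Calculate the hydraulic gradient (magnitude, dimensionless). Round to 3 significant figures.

0.0144

∂h/∂x = (68.64 − 71.49) / (240 − 0) = -0.01187
∂h/∂y = (73.91 − 71.49) / (-295 − 0) = -0.008203
|∇h| = √(-0.01187² + -0.008203²) = 0.01443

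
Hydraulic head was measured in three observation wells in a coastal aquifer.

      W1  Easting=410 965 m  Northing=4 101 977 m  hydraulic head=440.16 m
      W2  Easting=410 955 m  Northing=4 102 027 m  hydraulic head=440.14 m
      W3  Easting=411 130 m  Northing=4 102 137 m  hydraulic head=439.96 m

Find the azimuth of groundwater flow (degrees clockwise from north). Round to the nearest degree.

052°

Differences from W1: to W2 (Δx, Δy, Δh) = (-10, 50, -0.02); to W3 = (165, 160, -0.20).
Determinant of the coordinate differences = (-10)·160 − 165·50 = -9850.
∂h/∂x = [(-0.02)·160 − (-0.20)·50] / -9850 = -0.0006904
∂h/∂y = [(-10)·(-0.20) − 165·(-0.02)] / -9850 = -0.0005381
Flow direction (−∇h) has components (+0.0006904 E, +0.0005381 N).
Azimuth = atan2(E, N) = atan2(+0.0006904, +0.0005381) = 52.1° ≈ 052°.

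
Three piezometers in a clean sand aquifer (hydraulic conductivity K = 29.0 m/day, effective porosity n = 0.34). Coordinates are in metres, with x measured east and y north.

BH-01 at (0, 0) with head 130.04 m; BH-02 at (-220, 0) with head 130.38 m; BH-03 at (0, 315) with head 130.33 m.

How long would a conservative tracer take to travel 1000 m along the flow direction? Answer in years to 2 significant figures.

∂h/∂x = (130.38 − 130.04) / (-220 − 0) = -0.001545
∂h/∂y = (130.33 − 130.04) / (315 − 0) = +0.0009206
|∇h| = √(-0.001545² + 0.0009206²) = 0.001798
Seepage velocity v = K·i/n = 29.0 × 0.001798 / 0.34 = 0.1534 m/day.
t = 1000 / 0.1534 = 6519 days = 17.8 years.

18 years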